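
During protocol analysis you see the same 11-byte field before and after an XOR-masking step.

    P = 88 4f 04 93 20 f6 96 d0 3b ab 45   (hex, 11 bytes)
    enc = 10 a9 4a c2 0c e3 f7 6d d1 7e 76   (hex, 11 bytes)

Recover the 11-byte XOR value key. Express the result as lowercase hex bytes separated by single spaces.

Since enc = P ⊕ key, XORing both sides with P gives key = P ⊕ enc.
88 xor 10 = 98
4f xor a9 = e6
04 xor 4a = 4e
93 xor c2 = 51
20 xor 0c = 2c
f6 xor e3 = 15
96 xor f7 = 61
d0 xor 6d = bd
3b xor d1 = ea
ab xor 7e = d5
45 xor 76 = 33

98 e6 4e 51 2c 15 61 bd ea d5 33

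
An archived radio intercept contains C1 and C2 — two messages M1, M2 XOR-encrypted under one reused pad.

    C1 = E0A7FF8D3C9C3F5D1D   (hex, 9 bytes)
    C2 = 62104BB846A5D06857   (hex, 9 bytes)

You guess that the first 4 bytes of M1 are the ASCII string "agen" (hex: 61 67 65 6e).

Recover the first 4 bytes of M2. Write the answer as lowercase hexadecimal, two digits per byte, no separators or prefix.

e3d0d15b

First, C1 ⊕ C2 = (M1 ⊕ K) ⊕ (M2 ⊕ K) = M1 ⊕ M2, so the key drops out. Then M2 = (M1 ⊕ M2) ⊕ M1 over the first 4 bytes.
byte 0: (e0 ⊕ 62) ⊕ 61 = 82 ⊕ 61 = e3
byte 1: (a7 ⊕ 10) ⊕ 67 = b7 ⊕ 67 = d0
byte 2: (ff ⊕ 4b) ⊕ 65 = b4 ⊕ 65 = d1
byte 3: (8d ⊕ b8) ⊕ 6e = 35 ⊕ 6e = 5b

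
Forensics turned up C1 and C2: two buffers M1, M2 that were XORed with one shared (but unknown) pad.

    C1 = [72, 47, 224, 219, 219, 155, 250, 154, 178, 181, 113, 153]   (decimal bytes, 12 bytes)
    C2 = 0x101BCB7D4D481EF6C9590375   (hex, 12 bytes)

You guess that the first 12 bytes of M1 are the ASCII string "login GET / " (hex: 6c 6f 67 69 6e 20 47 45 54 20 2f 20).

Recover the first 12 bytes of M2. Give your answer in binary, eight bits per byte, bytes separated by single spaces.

00110100 01011011 01001100 11001111 11111000 11110011 10100011 00101001 00101111 11001100 01011101 11001100

First, C1 ⊕ C2 = (M1 ⊕ K) ⊕ (M2 ⊕ K) = M1 ⊕ M2, so the key drops out. Then M2 = (M1 ⊕ M2) ⊕ M1 over the first 12 bytes.
byte 0: (48 ^ 10) ^ 6c = 58 ^ 6c = 34
byte 1: (2f ^ 1b) ^ 6f = 34 ^ 6f = 5b
byte 2: (e0 ^ cb) ^ 67 = 2b ^ 67 = 4c
byte 3: (db ^ 7d) ^ 69 = a6 ^ 69 = cf
byte 4: (db ^ 4d) ^ 6e = 96 ^ 6e = f8
byte 5: (9b ^ 48) ^ 20 = d3 ^ 20 = f3
byte 6: (fa ^ 1e) ^ 47 = e4 ^ 47 = a3
byte 7: (9a ^ f6) ^ 45 = 6c ^ 45 = 29
byte 8: (b2 ^ c9) ^ 54 = 7b ^ 54 = 2f
byte 9: (b5 ^ 59) ^ 20 = ec ^ 20 = cc
byte 10: (71 ^ 03) ^ 2f = 72 ^ 2f = 5d
byte 11: (99 ^ 75) ^ 20 = ec ^ 20 = cc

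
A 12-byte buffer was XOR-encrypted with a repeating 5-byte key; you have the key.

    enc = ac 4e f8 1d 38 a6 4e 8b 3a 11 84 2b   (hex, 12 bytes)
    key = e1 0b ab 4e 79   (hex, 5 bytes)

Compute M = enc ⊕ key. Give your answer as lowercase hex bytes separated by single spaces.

The 5-byte key repeats, so the effective keystream is e1 0b ab 4e 79 e1 0b ab 4e 79 e1 0b.
byte 0: ac ⊕ e1 = 4d
byte 1: 4e ⊕ 0b = 45
byte 2: f8 ⊕ ab = 53
byte 3: 1d ⊕ 4e = 53
byte 4: 38 ⊕ 79 = 41
byte 5: a6 ⊕ e1 = 47
byte 6: 4e ⊕ 0b = 45
byte 7: 8b ⊕ ab = 20
byte 8: 3a ⊕ 4e = 74
byte 9: 11 ⊕ 79 = 68
byte 10: 84 ⊕ e1 = 65
byte 11: 2b ⊕ 0b = 20

4d 45 53 53 41 47 45 20 74 68 65 20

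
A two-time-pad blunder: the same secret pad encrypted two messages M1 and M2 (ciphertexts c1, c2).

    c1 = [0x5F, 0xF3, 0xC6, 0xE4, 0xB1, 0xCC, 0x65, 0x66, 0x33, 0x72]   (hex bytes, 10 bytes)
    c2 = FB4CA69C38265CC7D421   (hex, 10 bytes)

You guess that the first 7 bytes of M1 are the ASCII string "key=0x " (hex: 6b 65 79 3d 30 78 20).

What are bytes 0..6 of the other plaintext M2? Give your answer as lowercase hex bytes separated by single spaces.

First, c1 ⊕ c2 = (M1 ⊕ K) ⊕ (M2 ⊕ K) = M1 ⊕ M2, so the key drops out. Then M2 = (M1 ⊕ M2) ⊕ M1 over the first 7 bytes.
byte 0: (5f ⊕ fb) ⊕ 6b = a4 ⊕ 6b = cf
byte 1: (f3 ⊕ 4c) ⊕ 65 = bf ⊕ 65 = da
byte 2: (c6 ⊕ a6) ⊕ 79 = 60 ⊕ 79 = 19
byte 3: (e4 ⊕ 9c) ⊕ 3d = 78 ⊕ 3d = 45
byte 4: (b1 ⊕ 38) ⊕ 30 = 89 ⊕ 30 = b9
byte 5: (cc ⊕ 26) ⊕ 78 = ea ⊕ 78 = 92
byte 6: (65 ⊕ 5c) ⊕ 20 = 39 ⊕ 20 = 19

cf da 19 45 b9 92 19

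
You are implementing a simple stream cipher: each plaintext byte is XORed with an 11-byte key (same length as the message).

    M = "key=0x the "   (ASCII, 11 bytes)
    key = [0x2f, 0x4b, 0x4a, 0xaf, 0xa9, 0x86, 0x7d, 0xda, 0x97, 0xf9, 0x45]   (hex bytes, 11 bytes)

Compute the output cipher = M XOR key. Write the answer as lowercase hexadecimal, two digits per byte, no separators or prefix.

442e339299fe5daeff9c65

XOR is its own inverse, so applying the key byte-wise gives the result directly.
byte 0: 6b ^ 2f = 44
byte 1: 65 ^ 4b = 2e
byte 2: 79 ^ 4a = 33
byte 3: 3d ^ af = 92
byte 4: 30 ^ a9 = 99
byte 5: 78 ^ 86 = fe
byte 6: 20 ^ 7d = 5d
byte 7: 74 ^ da = ae
byte 8: 68 ^ 97 = ff
byte 9: 65 ^ f9 = 9c
byte 10: 20 ^ 45 = 65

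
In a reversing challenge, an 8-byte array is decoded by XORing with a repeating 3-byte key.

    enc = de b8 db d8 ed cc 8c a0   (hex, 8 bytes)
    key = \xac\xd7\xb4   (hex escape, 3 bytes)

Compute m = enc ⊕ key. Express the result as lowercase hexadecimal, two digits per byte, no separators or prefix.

The 3-byte key repeats, so the effective keystream is ac d7 b4 ac d7 b4 ac d7.
byte 0: de ⊕ ac = 72
byte 1: b8 ⊕ d7 = 6f
byte 2: db ⊕ b4 = 6f
byte 3: d8 ⊕ ac = 74
byte 4: ed ⊕ d7 = 3a
byte 5: cc ⊕ b4 = 78
byte 6: 8c ⊕ ac = 20
byte 7: a0 ⊕ d7 = 77

726f6f743a782077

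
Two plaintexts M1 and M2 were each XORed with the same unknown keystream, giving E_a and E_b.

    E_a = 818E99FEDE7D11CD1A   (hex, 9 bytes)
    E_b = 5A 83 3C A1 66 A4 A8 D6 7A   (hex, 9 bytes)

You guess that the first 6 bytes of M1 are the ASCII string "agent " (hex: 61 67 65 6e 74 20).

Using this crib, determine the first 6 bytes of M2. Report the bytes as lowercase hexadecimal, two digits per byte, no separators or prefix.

First, E_a ⊕ E_b = (M1 ⊕ K) ⊕ (M2 ⊕ K) = M1 ⊕ M2, so the key drops out. Then M2 = (M1 ⊕ M2) ⊕ M1 over the first 6 bytes.
byte 0: (81 ^ 5a) ^ 61 = db ^ 61 = ba
byte 1: (8e ^ 83) ^ 67 = 0d ^ 67 = 6a
byte 2: (99 ^ 3c) ^ 65 = a5 ^ 65 = c0
byte 3: (fe ^ a1) ^ 6e = 5f ^ 6e = 31
byte 4: (de ^ 66) ^ 74 = b8 ^ 74 = cc
byte 5: (7d ^ a4) ^ 20 = d9 ^ 20 = f9

ba6ac031ccf9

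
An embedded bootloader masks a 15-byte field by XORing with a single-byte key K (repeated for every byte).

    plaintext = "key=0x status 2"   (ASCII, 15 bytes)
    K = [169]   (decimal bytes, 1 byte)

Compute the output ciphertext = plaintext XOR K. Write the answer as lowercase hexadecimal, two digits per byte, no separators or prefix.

The 1-byte key repeats, so the effective keystream is a9 a9 a9 a9 a9 a9 a9 a9 a9 a9 a9 a9 a9 a9 a9.
byte 0: 6b XOR a9 = c2
byte 1: 65 XOR a9 = cc
byte 2: 79 XOR a9 = d0
byte 3: 3d XOR a9 = 94
byte 4: 30 XOR a9 = 99
byte 5: 78 XOR a9 = d1
byte 6: 20 XOR a9 = 89
byte 7: 73 XOR a9 = da
byte 8: 74 XOR a9 = dd
byte 9: 61 XOR a9 = c8
byte 10: 74 XOR a9 = dd
byte 11: 75 XOR a9 = dc
byte 12: 73 XOR a9 = da
byte 13: 20 XOR a9 = 89
byte 14: 32 XOR a9 = 9b

c2ccd09499d189daddc8dddcda899b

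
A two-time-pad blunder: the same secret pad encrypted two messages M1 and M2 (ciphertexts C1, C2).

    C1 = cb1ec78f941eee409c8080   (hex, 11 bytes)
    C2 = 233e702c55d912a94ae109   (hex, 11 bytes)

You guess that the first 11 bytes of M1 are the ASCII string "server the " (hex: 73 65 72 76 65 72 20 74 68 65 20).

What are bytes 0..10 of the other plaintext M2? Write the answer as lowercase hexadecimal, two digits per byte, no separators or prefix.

First, C1 ⊕ C2 = (M1 ⊕ K) ⊕ (M2 ⊕ K) = M1 ⊕ M2, so the key drops out. Then M2 = (M1 ⊕ M2) ⊕ M1 over the first 11 bytes.
byte 0: (cb xor 23) xor 73 = e8 xor 73 = 9b
byte 1: (1e xor 3e) xor 65 = 20 xor 65 = 45
byte 2: (c7 xor 70) xor 72 = b7 xor 72 = c5
byte 3: (8f xor 2c) xor 76 = a3 xor 76 = d5
byte 4: (94 xor 55) xor 65 = c1 xor 65 = a4
byte 5: (1e xor d9) xor 72 = c7 xor 72 = b5
byte 6: (ee xor 12) xor 20 = fc xor 20 = dc
byte 7: (40 xor a9) xor 74 = e9 xor 74 = 9d
byte 8: (9c xor 4a) xor 68 = d6 xor 68 = be
byte 9: (80 xor e1) xor 65 = 61 xor 65 = 04
byte 10: (80 xor 09) xor 20 = 89 xor 20 = a9

9b45c5d5a4b5dc9dbe04a9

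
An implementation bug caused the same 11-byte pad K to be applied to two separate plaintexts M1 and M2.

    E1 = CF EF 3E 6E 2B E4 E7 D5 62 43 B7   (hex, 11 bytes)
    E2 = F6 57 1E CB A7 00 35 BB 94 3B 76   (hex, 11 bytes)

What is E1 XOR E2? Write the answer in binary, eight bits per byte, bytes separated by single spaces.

00111001 10111000 00100000 10100101 10001100 11100100 11010010 01101110 11110110 01111000 11000001

E1 ⊕ E2 = (M1 ⊕ K) ⊕ (M2 ⊕ K) = M1 ⊕ M2 — the shared key cancels under XOR.
byte 0: 207 ^ 246 =  57
byte 1: 239 ^  87 = 184
byte 2:  62 ^  30 =  32
byte 3: 110 ^ 203 = 165
byte 4:  43 ^ 167 = 140
byte 5: 228 ^   0 = 228
byte 6: 231 ^  53 = 210
byte 7: 213 ^ 187 = 110
byte 8:  98 ^ 148 = 246
byte 9:  67 ^  59 = 120
byte 10: 183 ^ 118 = 193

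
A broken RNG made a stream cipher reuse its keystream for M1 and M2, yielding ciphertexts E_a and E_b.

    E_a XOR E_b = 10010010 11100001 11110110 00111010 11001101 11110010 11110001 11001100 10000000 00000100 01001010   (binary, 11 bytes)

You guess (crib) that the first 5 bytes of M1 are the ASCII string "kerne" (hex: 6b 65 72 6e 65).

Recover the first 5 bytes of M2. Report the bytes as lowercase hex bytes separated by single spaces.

f9 84 84 54 a8

Since E_a ⊕ E_b = M1 ⊕ M2, XORing with the guessed M1 bytes yields the corresponding M2 bytes: M2 = (E_a ⊕ E_b) ⊕ M1.
byte 0: 146 ^ 107 = 249
byte 1: 225 ^ 101 = 132
byte 2: 246 ^ 114 = 132
byte 3:  58 ^ 110 =  84
byte 4: 205 ^ 101 = 168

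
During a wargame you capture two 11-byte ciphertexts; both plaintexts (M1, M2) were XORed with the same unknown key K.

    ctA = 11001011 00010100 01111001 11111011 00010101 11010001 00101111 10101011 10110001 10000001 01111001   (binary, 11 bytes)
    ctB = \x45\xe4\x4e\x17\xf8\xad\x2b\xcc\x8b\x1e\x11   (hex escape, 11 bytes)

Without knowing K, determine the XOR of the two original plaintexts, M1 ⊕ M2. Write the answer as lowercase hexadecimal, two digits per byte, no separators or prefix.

ctA ⊕ ctB = (M1 ⊕ K) ⊕ (M2 ⊕ K) = M1 ⊕ M2 — the shared key cancels under XOR.
203 XOR  69 = 142
 20 XOR 228 = 240
121 XOR  78 =  55
251 XOR  23 = 236
 21 XOR 248 = 237
209 XOR 173 = 124
 47 XOR  43 =   4
171 XOR 204 = 103
177 XOR 139 =  58
129 XOR  30 = 159
121 XOR  17 = 104

8ef037eced7c04673a9f68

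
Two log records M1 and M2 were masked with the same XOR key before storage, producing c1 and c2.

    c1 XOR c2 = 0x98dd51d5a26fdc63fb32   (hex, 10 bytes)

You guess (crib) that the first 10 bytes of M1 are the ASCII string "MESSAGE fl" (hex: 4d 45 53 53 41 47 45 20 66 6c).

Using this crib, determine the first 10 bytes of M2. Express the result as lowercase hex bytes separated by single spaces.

d5 98 02 86 e3 28 99 43 9d 5e

Since c1 ⊕ c2 = M1 ⊕ M2, XORing with the guessed M1 bytes yields the corresponding M2 bytes: M2 = (c1 ⊕ c2) ⊕ M1.
10011000 xor 01001101 = 11010101
11011101 xor 01000101 = 10011000
01010001 xor 01010011 = 00000010
11010101 xor 01010011 = 10000110
10100010 xor 01000001 = 11100011
01101111 xor 01000111 = 00101000
11011100 xor 01000101 = 10011001
01100011 xor 00100000 = 01000011
11111011 xor 01100110 = 10011101
00110010 xor 01101100 = 01011110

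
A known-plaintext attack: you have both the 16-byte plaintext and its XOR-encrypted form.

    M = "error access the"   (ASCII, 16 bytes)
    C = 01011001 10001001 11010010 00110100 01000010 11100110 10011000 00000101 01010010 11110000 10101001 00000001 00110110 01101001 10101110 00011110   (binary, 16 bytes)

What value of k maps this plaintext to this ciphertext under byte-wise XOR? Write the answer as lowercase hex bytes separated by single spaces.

Since C = M ⊕ k, XORing both sides with M gives k = M ⊕ C.
byte 0: 65 ⊕ 59 = 3c
byte 1: 72 ⊕ 89 = fb
byte 2: 72 ⊕ d2 = a0
byte 3: 6f ⊕ 34 = 5b
byte 4: 72 ⊕ 42 = 30
byte 5: 20 ⊕ e6 = c6
byte 6: 61 ⊕ 98 = f9
byte 7: 63 ⊕ 05 = 66
byte 8: 63 ⊕ 52 = 31
byte 9: 65 ⊕ f0 = 95
byte 10: 73 ⊕ a9 = da
byte 11: 73 ⊕ 01 = 72
byte 12: 20 ⊕ 36 = 16
byte 13: 74 ⊕ 69 = 1d
byte 14: 68 ⊕ ae = c6
byte 15: 65 ⊕ 1e = 7b

3c fb a0 5b 30 c6 f9 66 31 95 da 72 16 1d c6 7b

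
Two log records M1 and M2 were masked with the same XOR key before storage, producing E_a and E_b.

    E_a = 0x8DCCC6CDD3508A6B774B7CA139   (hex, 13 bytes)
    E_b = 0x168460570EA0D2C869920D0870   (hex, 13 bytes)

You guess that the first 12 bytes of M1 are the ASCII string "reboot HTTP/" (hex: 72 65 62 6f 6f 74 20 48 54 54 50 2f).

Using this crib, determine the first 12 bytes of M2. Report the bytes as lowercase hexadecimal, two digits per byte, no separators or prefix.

First, E_a ⊕ E_b = (M1 ⊕ K) ⊕ (M2 ⊕ K) = M1 ⊕ M2, so the key drops out. Then M2 = (M1 ⊕ M2) ⊕ M1 over the first 12 bytes.
byte 0: (8d xor 16) xor 72 = 9b xor 72 = e9
byte 1: (cc xor 84) xor 65 = 48 xor 65 = 2d
byte 2: (c6 xor 60) xor 62 = a6 xor 62 = c4
byte 3: (cd xor 57) xor 6f = 9a xor 6f = f5
byte 4: (d3 xor 0e) xor 6f = dd xor 6f = b2
byte 5: (50 xor a0) xor 74 = f0 xor 74 = 84
byte 6: (8a xor d2) xor 20 = 58 xor 20 = 78
byte 7: (6b xor c8) xor 48 = a3 xor 48 = eb
byte 8: (77 xor 69) xor 54 = 1e xor 54 = 4a
byte 9: (4b xor 92) xor 54 = d9 xor 54 = 8d
byte 10: (7c xor 0d) xor 50 = 71 xor 50 = 21
byte 11: (a1 xor 08) xor 2f = a9 xor 2f = 86

e92dc4f5b28478eb4a8d2186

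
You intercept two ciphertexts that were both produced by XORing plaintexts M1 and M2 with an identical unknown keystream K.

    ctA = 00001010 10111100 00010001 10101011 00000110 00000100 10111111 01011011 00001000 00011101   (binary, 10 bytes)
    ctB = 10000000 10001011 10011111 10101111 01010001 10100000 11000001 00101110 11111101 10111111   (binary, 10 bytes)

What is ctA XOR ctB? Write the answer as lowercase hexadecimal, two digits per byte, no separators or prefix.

8a378e0457a47e75f5a2

ctA ⊕ ctB = (M1 ⊕ K) ⊕ (M2 ⊕ K) = M1 ⊕ M2 — the shared key cancels under XOR.
byte 0:  10 xor 128 = 138
byte 1: 188 xor 139 =  55
byte 2:  17 xor 159 = 142
byte 3: 171 xor 175 =   4
byte 4:   6 xor  81 =  87
byte 5:   4 xor 160 = 164
byte 6: 191 xor 193 = 126
byte 7:  91 xor  46 = 117
byte 8:   8 xor 253 = 245
byte 9:  29 xor 191 = 162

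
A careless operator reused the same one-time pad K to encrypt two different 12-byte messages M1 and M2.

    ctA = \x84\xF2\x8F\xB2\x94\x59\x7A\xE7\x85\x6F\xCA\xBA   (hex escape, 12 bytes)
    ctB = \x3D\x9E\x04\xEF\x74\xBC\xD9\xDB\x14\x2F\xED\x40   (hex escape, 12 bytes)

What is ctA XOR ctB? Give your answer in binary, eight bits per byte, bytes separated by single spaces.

10111001 01101100 10001011 01011101 11100000 11100101 10100011 00111100 10010001 01000000 00100111 11111010

ctA ⊕ ctB = (M1 ⊕ K) ⊕ (M2 ⊕ K) = M1 ⊕ M2 — the shared key cancels under XOR.
84 ^ 3d = b9
f2 ^ 9e = 6c
8f ^ 04 = 8b
b2 ^ ef = 5d
94 ^ 74 = e0
59 ^ bc = e5
7a ^ d9 = a3
e7 ^ db = 3c
85 ^ 14 = 91
6f ^ 2f = 40
ca ^ ed = 27
ba ^ 40 = fa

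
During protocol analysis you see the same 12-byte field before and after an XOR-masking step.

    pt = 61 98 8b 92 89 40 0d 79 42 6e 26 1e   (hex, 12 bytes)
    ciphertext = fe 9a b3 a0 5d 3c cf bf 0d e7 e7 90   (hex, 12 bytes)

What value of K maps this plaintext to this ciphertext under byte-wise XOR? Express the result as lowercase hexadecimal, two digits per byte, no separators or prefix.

9f023832d47cc2c64f89c18e

Since ciphertext = pt ⊕ K, XORing both sides with pt gives K = pt ⊕ ciphertext.
61 xor fe = 9f
98 xor 9a = 02
8b xor b3 = 38
92 xor a0 = 32
89 xor 5d = d4
40 xor 3c = 7c
0d xor cf = c2
79 xor bf = c6
42 xor 0d = 4f
6e xor e7 = 89
26 xor e7 = c1
1e xor 90 = 8e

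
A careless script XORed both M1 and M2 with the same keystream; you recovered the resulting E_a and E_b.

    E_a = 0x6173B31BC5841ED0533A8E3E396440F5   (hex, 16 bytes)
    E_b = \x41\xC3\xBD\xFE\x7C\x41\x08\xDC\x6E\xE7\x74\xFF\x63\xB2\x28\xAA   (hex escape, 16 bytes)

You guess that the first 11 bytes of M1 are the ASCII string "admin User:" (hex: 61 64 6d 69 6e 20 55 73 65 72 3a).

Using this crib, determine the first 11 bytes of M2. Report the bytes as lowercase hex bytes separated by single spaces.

41 d4 63 8c d7 e5 43 7f 58 af c0

First, E_a ⊕ E_b = (M1 ⊕ K) ⊕ (M2 ⊕ K) = M1 ⊕ M2, so the key drops out. Then M2 = (M1 ⊕ M2) ⊕ M1 over the first 11 bytes.
byte 0: (61 ^ 41) ^ 61 = 20 ^ 61 = 41
byte 1: (73 ^ c3) ^ 64 = b0 ^ 64 = d4
byte 2: (b3 ^ bd) ^ 6d = 0e ^ 6d = 63
byte 3: (1b ^ fe) ^ 69 = e5 ^ 69 = 8c
byte 4: (c5 ^ 7c) ^ 6e = b9 ^ 6e = d7
byte 5: (84 ^ 41) ^ 20 = c5 ^ 20 = e5
byte 6: (1e ^ 08) ^ 55 = 16 ^ 55 = 43
byte 7: (d0 ^ dc) ^ 73 = 0c ^ 73 = 7f
byte 8: (53 ^ 6e) ^ 65 = 3d ^ 65 = 58
byte 9: (3a ^ e7) ^ 72 = dd ^ 72 = af
byte 10: (8e ^ 74) ^ 3a = fa ^ 3a = c0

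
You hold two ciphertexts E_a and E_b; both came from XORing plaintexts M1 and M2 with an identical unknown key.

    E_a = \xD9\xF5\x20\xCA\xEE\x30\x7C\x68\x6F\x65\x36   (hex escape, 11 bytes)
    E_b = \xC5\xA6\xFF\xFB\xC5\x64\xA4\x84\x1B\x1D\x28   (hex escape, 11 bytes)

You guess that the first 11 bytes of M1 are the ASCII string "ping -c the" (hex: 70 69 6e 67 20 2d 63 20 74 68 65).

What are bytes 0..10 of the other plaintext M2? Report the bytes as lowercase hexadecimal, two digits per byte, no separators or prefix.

First, E_a ⊕ E_b = (M1 ⊕ K) ⊕ (M2 ⊕ K) = M1 ⊕ M2, so the key drops out. Then M2 = (M1 ⊕ M2) ⊕ M1 over the first 11 bytes.
byte 0: (d9 ^ c5) ^ 70 = 1c ^ 70 = 6c
byte 1: (f5 ^ a6) ^ 69 = 53 ^ 69 = 3a
byte 2: (20 ^ ff) ^ 6e = df ^ 6e = b1
byte 3: (ca ^ fb) ^ 67 = 31 ^ 67 = 56
byte 4: (ee ^ c5) ^ 20 = 2b ^ 20 = 0b
byte 5: (30 ^ 64) ^ 2d = 54 ^ 2d = 79
byte 6: (7c ^ a4) ^ 63 = d8 ^ 63 = bb
byte 7: (68 ^ 84) ^ 20 = ec ^ 20 = cc
byte 8: (6f ^ 1b) ^ 74 = 74 ^ 74 = 00
byte 9: (65 ^ 1d) ^ 68 = 78 ^ 68 = 10
byte 10: (36 ^ 28) ^ 65 = 1e ^ 65 = 7b

6c3ab1560b79bbcc00107b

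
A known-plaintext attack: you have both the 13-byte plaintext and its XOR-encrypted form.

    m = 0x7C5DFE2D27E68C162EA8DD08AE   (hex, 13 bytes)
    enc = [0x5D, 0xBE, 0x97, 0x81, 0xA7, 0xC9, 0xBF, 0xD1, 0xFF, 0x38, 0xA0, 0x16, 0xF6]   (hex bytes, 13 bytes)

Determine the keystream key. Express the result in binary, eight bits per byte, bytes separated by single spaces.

00100001 11100011 01101001 10101100 10000000 00101111 00110011 11000111 11010001 10010000 01111101 00011110 01011000

Since enc = m ⊕ key, XORing both sides with m gives key = m ⊕ enc.
01111100 ^ 01011101 = 00100001
01011101 ^ 10111110 = 11100011
11111110 ^ 10010111 = 01101001
00101101 ^ 10000001 = 10101100
00100111 ^ 10100111 = 10000000
11100110 ^ 11001001 = 00101111
10001100 ^ 10111111 = 00110011
00010110 ^ 11010001 = 11000111
00101110 ^ 11111111 = 11010001
10101000 ^ 00111000 = 10010000
11011101 ^ 10100000 = 01111101
00001000 ^ 00010110 = 00011110
10101110 ^ 11110110 = 01011000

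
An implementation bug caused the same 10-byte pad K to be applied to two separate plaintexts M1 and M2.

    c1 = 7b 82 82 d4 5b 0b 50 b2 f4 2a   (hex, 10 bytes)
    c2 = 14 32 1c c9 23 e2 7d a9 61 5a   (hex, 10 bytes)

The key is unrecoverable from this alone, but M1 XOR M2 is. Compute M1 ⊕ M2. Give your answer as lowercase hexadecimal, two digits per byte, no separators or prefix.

c1 ⊕ c2 = (M1 ⊕ K) ⊕ (M2 ⊕ K) = M1 ⊕ M2 — the shared key cancels under XOR.
byte 0: 7b xor 14 = 6f
byte 1: 82 xor 32 = b0
byte 2: 82 xor 1c = 9e
byte 3: d4 xor c9 = 1d
byte 4: 5b xor 23 = 78
byte 5: 0b xor e2 = e9
byte 6: 50 xor 7d = 2d
byte 7: b2 xor a9 = 1b
byte 8: f4 xor 61 = 95
byte 9: 2a xor 5a = 70

6fb09e1d78e92d1b9570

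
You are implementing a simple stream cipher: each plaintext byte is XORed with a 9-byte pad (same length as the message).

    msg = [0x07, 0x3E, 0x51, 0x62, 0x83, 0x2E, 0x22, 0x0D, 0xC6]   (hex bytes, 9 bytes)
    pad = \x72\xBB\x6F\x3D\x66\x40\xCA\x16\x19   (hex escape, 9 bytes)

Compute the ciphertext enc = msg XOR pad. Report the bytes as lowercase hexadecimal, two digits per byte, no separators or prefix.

75853e5fe56ee81bdf

byte 0:   7 XOR 114 = 117
byte 1:  62 XOR 187 = 133
byte 2:  81 XOR 111 =  62
byte 3:  98 XOR  61 =  95
byte 4: 131 XOR 102 = 229
byte 5:  46 XOR  64 = 110
byte 6:  34 XOR 202 = 232
byte 7:  13 XOR  22 =  27
byte 8: 198 XOR  25 = 223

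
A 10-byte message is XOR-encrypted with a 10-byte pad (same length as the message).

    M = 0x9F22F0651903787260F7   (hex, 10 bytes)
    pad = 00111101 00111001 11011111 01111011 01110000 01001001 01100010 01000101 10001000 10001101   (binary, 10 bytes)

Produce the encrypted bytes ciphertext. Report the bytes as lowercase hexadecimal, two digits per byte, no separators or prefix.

a21b2f1e694a1a37e87a

XOR is its own inverse, so applying the key byte-wise gives the result directly.
byte 0: 9f XOR 3d = a2
byte 1: 22 XOR 39 = 1b
byte 2: f0 XOR df = 2f
byte 3: 65 XOR 7b = 1e
byte 4: 19 XOR 70 = 69
byte 5: 03 XOR 49 = 4a
byte 6: 78 XOR 62 = 1a
byte 7: 72 XOR 45 = 37
byte 8: 60 XOR 88 = e8
byte 9: f7 XOR 8d = 7a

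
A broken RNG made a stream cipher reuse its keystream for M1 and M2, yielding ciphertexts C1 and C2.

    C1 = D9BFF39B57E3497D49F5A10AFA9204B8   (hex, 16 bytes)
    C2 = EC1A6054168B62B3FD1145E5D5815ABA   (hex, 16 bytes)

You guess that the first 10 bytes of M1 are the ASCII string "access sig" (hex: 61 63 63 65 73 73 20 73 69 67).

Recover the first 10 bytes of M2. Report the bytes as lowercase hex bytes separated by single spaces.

First, C1 ⊕ C2 = (M1 ⊕ K) ⊕ (M2 ⊕ K) = M1 ⊕ M2, so the key drops out. Then M2 = (M1 ⊕ M2) ⊕ M1 over the first 10 bytes.
byte 0: (d9 xor ec) xor 61 = 35 xor 61 = 54
byte 1: (bf xor 1a) xor 63 = a5 xor 63 = c6
byte 2: (f3 xor 60) xor 63 = 93 xor 63 = f0
byte 3: (9b xor 54) xor 65 = cf xor 65 = aa
byte 4: (57 xor 16) xor 73 = 41 xor 73 = 32
byte 5: (e3 xor 8b) xor 73 = 68 xor 73 = 1b
byte 6: (49 xor 62) xor 20 = 2b xor 20 = 0b
byte 7: (7d xor b3) xor 73 = ce xor 73 = bd
byte 8: (49 xor fd) xor 69 = b4 xor 69 = dd
byte 9: (f5 xor 11) xor 67 = e4 xor 67 = 83

54 c6 f0 aa 32 1b 0b bd dd 83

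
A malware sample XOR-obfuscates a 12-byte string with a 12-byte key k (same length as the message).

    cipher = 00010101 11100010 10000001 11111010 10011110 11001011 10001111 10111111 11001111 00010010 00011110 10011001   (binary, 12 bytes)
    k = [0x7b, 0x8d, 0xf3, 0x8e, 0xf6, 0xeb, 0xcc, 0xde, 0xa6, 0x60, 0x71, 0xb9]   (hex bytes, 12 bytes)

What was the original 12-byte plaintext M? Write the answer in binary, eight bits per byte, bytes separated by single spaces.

01101110 01101111 01110010 01110100 01101000 00100000 01000011 01100001 01101001 01110010 01101111 00100000

byte 0: 00010101 ^ 01111011 = 01101110
byte 1: 11100010 ^ 10001101 = 01101111
byte 2: 10000001 ^ 11110011 = 01110010
byte 3: 11111010 ^ 10001110 = 01110100
byte 4: 10011110 ^ 11110110 = 01101000
byte 5: 11001011 ^ 11101011 = 00100000
byte 6: 10001111 ^ 11001100 = 01000011
byte 7: 10111111 ^ 11011110 = 01100001
byte 8: 11001111 ^ 10100110 = 01101001
byte 9: 00010010 ^ 01100000 = 01110010
byte 10: 00011110 ^ 01110001 = 01101111
byte 11: 10011001 ^ 10111001 = 00100000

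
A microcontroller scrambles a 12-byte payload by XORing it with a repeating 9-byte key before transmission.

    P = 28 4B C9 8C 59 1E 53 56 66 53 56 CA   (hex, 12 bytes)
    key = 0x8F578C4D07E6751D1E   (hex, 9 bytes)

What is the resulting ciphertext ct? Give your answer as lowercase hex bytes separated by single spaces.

The 9-byte key repeats, so the effective keystream is 8f 57 8c 4d 07 e6 75 1d 1e 8f 57 8c.
byte 0: 28 XOR 8f = a7
byte 1: 4b XOR 57 = 1c
byte 2: c9 XOR 8c = 45
byte 3: 8c XOR 4d = c1
byte 4: 59 XOR 07 = 5e
byte 5: 1e XOR e6 = f8
byte 6: 53 XOR 75 = 26
byte 7: 56 XOR 1d = 4b
byte 8: 66 XOR 1e = 78
byte 9: 53 XOR 8f = dc
byte 10: 56 XOR 57 = 01
byte 11: ca XOR 8c = 46

a7 1c 45 c1 5e f8 26 4b 78 dc 01 46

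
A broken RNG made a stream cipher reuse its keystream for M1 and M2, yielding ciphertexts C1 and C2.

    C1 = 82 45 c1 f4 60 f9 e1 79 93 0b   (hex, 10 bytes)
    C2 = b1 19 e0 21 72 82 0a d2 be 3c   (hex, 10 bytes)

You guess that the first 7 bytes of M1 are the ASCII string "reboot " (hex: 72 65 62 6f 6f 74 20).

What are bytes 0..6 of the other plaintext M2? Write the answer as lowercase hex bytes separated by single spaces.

First, C1 ⊕ C2 = (M1 ⊕ K) ⊕ (M2 ⊕ K) = M1 ⊕ M2, so the key drops out. Then M2 = (M1 ⊕ M2) ⊕ M1 over the first 7 bytes.
byte 0: (82 ⊕ b1) ⊕ 72 = 33 ⊕ 72 = 41
byte 1: (45 ⊕ 19) ⊕ 65 = 5c ⊕ 65 = 39
byte 2: (c1 ⊕ e0) ⊕ 62 = 21 ⊕ 62 = 43
byte 3: (f4 ⊕ 21) ⊕ 6f = d5 ⊕ 6f = ba
byte 4: (60 ⊕ 72) ⊕ 6f = 12 ⊕ 6f = 7d
byte 5: (f9 ⊕ 82) ⊕ 74 = 7b ⊕ 74 = 0f
byte 6: (e1 ⊕ 0a) ⊕ 20 = eb ⊕ 20 = cb

41 39 43 ba 7d 0f cb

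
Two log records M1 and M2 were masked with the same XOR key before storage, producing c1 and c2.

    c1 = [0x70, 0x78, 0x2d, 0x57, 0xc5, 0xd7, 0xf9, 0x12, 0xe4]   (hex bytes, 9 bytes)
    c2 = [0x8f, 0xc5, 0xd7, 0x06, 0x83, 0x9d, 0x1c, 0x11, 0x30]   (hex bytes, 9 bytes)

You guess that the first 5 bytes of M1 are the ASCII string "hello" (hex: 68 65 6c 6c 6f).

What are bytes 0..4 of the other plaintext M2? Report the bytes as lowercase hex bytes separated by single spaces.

97 d8 96 3d 29

First, c1 ⊕ c2 = (M1 ⊕ K) ⊕ (M2 ⊕ K) = M1 ⊕ M2, so the key drops out. Then M2 = (M1 ⊕ M2) ⊕ M1 over the first 5 bytes.
byte 0: (70 ^ 8f) ^ 68 = ff ^ 68 = 97
byte 1: (78 ^ c5) ^ 65 = bd ^ 65 = d8
byte 2: (2d ^ d7) ^ 6c = fa ^ 6c = 96
byte 3: (57 ^ 06) ^ 6c = 51 ^ 6c = 3d
byte 4: (c5 ^ 83) ^ 6f = 46 ^ 6f = 29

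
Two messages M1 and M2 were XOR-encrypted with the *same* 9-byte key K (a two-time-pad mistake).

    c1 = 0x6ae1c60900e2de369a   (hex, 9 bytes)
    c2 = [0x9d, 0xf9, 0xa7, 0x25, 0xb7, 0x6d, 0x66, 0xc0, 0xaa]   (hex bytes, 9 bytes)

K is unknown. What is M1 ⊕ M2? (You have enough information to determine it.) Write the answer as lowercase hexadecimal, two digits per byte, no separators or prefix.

c1 ⊕ c2 = (M1 ⊕ K) ⊕ (M2 ⊕ K) = M1 ⊕ M2 — the shared key cancels under XOR.
6a xor 9d = f7
e1 xor f9 = 18
c6 xor a7 = 61
09 xor 25 = 2c
00 xor b7 = b7
e2 xor 6d = 8f
de xor 66 = b8
36 xor c0 = f6
9a xor aa = 30

f718612cb78fb8f630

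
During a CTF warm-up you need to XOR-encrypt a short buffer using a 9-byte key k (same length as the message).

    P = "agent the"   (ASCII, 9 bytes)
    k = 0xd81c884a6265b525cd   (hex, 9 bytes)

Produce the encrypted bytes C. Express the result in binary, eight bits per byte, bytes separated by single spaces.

XOR is its own inverse, so applying the key byte-wise gives the result directly.
01100001 xor 11011000 = 10111001
01100111 xor 00011100 = 01111011
01100101 xor 10001000 = 11101101
01101110 xor 01001010 = 00100100
01110100 xor 01100010 = 00010110
00100000 xor 01100101 = 01000101
01110100 xor 10110101 = 11000001
01101000 xor 00100101 = 01001101
01100101 xor 11001101 = 10101000

10111001 01111011 11101101 00100100 00010110 01000101 11000001 01001101 10101000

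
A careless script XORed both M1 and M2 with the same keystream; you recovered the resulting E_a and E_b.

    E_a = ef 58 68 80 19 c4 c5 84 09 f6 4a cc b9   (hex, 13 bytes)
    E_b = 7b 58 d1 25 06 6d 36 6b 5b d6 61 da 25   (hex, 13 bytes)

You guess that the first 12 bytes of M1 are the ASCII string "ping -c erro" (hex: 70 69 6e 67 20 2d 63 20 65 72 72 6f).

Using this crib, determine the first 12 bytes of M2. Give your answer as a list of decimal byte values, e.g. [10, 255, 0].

First, E_a ⊕ E_b = (M1 ⊕ K) ⊕ (M2 ⊕ K) = M1 ⊕ M2, so the key drops out. Then M2 = (M1 ⊕ M2) ⊕ M1 over the first 12 bytes.
byte 0: (ef ⊕ 7b) ⊕ 70 = 94 ⊕ 70 = e4
byte 1: (58 ⊕ 58) ⊕ 69 = 00 ⊕ 69 = 69
byte 2: (68 ⊕ d1) ⊕ 6e = b9 ⊕ 6e = d7
byte 3: (80 ⊕ 25) ⊕ 67 = a5 ⊕ 67 = c2
byte 4: (19 ⊕ 06) ⊕ 20 = 1f ⊕ 20 = 3f
byte 5: (c4 ⊕ 6d) ⊕ 2d = a9 ⊕ 2d = 84
byte 6: (c5 ⊕ 36) ⊕ 63 = f3 ⊕ 63 = 90
byte 7: (84 ⊕ 6b) ⊕ 20 = ef ⊕ 20 = cf
byte 8: (09 ⊕ 5b) ⊕ 65 = 52 ⊕ 65 = 37
byte 9: (f6 ⊕ d6) ⊕ 72 = 20 ⊕ 72 = 52
byte 10: (4a ⊕ 61) ⊕ 72 = 2b ⊕ 72 = 59
byte 11: (cc ⊕ da) ⊕ 6f = 16 ⊕ 6f = 79

[228, 105, 215, 194, 63, 132, 144, 207, 55, 82, 89, 121]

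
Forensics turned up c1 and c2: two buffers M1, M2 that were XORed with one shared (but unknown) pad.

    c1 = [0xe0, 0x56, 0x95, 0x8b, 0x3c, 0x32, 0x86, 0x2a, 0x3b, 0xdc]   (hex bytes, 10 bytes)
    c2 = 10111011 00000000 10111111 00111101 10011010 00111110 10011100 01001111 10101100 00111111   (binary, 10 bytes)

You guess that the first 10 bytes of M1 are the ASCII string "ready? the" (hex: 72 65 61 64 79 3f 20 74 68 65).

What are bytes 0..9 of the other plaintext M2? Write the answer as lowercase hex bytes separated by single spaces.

29 33 4b d2 df 33 3a 11 ff 86

First, c1 ⊕ c2 = (M1 ⊕ K) ⊕ (M2 ⊕ K) = M1 ⊕ M2, so the key drops out. Then M2 = (M1 ⊕ M2) ⊕ M1 over the first 10 bytes.
byte 0: (e0 XOR bb) XOR 72 = 5b XOR 72 = 29
byte 1: (56 XOR 00) XOR 65 = 56 XOR 65 = 33
byte 2: (95 XOR bf) XOR 61 = 2a XOR 61 = 4b
byte 3: (8b XOR 3d) XOR 64 = b6 XOR 64 = d2
byte 4: (3c XOR 9a) XOR 79 = a6 XOR 79 = df
byte 5: (32 XOR 3e) XOR 3f = 0c XOR 3f = 33
byte 6: (86 XOR 9c) XOR 20 = 1a XOR 20 = 3a
byte 7: (2a XOR 4f) XOR 74 = 65 XOR 74 = 11
byte 8: (3b XOR ac) XOR 68 = 97 XOR 68 = ff
byte 9: (dc XOR 3f) XOR 65 = e3 XOR 65 = 86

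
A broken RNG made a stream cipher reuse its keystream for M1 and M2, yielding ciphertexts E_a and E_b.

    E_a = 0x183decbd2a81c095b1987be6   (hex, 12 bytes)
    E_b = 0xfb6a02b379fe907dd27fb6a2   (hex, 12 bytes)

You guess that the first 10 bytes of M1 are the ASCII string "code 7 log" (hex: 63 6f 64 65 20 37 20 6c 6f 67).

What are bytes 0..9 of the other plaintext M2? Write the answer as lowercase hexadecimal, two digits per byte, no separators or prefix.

First, E_a ⊕ E_b = (M1 ⊕ K) ⊕ (M2 ⊕ K) = M1 ⊕ M2, so the key drops out. Then M2 = (M1 ⊕ M2) ⊕ M1 over the first 10 bytes.
byte 0: (18 XOR fb) XOR 63 = e3 XOR 63 = 80
byte 1: (3d XOR 6a) XOR 6f = 57 XOR 6f = 38
byte 2: (ec XOR 02) XOR 64 = ee XOR 64 = 8a
byte 3: (bd XOR b3) XOR 65 = 0e XOR 65 = 6b
byte 4: (2a XOR 79) XOR 20 = 53 XOR 20 = 73
byte 5: (81 XOR fe) XOR 37 = 7f XOR 37 = 48
byte 6: (c0 XOR 90) XOR 20 = 50 XOR 20 = 70
byte 7: (95 XOR 7d) XOR 6c = e8 XOR 6c = 84
byte 8: (b1 XOR d2) XOR 6f = 63 XOR 6f = 0c
byte 9: (98 XOR 7f) XOR 67 = e7 XOR 67 = 80

80388a6b734870840c80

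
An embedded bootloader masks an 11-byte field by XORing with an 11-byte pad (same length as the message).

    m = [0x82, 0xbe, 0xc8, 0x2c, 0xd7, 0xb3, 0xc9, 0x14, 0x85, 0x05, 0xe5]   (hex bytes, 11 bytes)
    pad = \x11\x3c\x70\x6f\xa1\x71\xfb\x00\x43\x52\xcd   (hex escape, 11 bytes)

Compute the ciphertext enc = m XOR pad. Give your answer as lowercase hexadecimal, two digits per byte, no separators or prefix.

9382b84376c23214c65728

byte 0: 10000010 xor 00010001 = 10010011
byte 1: 10111110 xor 00111100 = 10000010
byte 2: 11001000 xor 01110000 = 10111000
byte 3: 00101100 xor 01101111 = 01000011
byte 4: 11010111 xor 10100001 = 01110110
byte 5: 10110011 xor 01110001 = 11000010
byte 6: 11001001 xor 11111011 = 00110010
byte 7: 00010100 xor 00000000 = 00010100
byte 8: 10000101 xor 01000011 = 11000110
byte 9: 00000101 xor 01010010 = 01010111
byte 10: 11100101 xor 11001101 = 00101000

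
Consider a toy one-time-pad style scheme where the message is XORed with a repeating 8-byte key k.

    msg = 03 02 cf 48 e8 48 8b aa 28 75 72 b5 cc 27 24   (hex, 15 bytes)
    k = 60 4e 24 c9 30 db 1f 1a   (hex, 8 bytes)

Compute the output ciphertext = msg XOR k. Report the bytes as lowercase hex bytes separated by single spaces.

The 8-byte key repeats, so the effective keystream is 60 4e 24 c9 30 db 1f 1a 60 4e 24 c9 30 db 1f.
byte 0: 03 XOR 60 = 63
byte 1: 02 XOR 4e = 4c
byte 2: cf XOR 24 = eb
byte 3: 48 XOR c9 = 81
byte 4: e8 XOR 30 = d8
byte 5: 48 XOR db = 93
byte 6: 8b XOR 1f = 94
byte 7: aa XOR 1a = b0
byte 8: 28 XOR 60 = 48
byte 9: 75 XOR 4e = 3b
byte 10: 72 XOR 24 = 56
byte 11: b5 XOR c9 = 7c
byte 12: cc XOR 30 = fc
byte 13: 27 XOR db = fc
byte 14: 24 XOR 1f = 3b

63 4c eb 81 d8 93 94 b0 48 3b 56 7c fc fc 3b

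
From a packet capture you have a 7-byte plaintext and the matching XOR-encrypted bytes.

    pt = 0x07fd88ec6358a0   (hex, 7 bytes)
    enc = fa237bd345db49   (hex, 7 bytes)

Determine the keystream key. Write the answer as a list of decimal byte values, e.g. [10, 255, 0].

[253, 222, 243, 63, 38, 131, 233]

Since enc = pt ⊕ key, XORing both sides with pt gives key = pt ⊕ enc.
byte 0:   7 ⊕ 250 = 253
byte 1: 253 ⊕  35 = 222
byte 2: 136 ⊕ 123 = 243
byte 3: 236 ⊕ 211 =  63
byte 4:  99 ⊕  69 =  38
byte 5:  88 ⊕ 219 = 131
byte 6: 160 ⊕  73 = 233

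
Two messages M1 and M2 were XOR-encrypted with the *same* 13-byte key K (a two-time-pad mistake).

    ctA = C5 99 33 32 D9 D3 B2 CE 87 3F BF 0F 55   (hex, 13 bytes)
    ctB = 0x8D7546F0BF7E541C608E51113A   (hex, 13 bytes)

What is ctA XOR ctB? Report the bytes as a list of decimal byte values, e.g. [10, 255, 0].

ctA ⊕ ctB = (M1 ⊕ K) ⊕ (M2 ⊕ K) = M1 ⊕ M2 — the shared key cancels under XOR.
197 xor 141 =  72
153 xor 117 = 236
 51 xor  70 = 117
 50 xor 240 = 194
217 xor 191 = 102
211 xor 126 = 173
178 xor  84 = 230
206 xor  28 = 210
135 xor  96 = 231
 63 xor 142 = 177
191 xor  81 = 238
 15 xor  17 =  30
 85 xor  58 = 111

[72, 236, 117, 194, 102, 173, 230, 210, 231, 177, 238, 30, 111]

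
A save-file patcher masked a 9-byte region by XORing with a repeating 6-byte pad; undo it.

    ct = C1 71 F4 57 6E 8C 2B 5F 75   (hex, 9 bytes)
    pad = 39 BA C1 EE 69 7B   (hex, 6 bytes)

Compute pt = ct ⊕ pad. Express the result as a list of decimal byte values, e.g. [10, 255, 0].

The 6-byte key repeats, so the effective keystream is 39 ba c1 ee 69 7b 39 ba c1.
byte 0: c1 ⊕ 39 = f8
byte 1: 71 ⊕ ba = cb
byte 2: f4 ⊕ c1 = 35
byte 3: 57 ⊕ ee = b9
byte 4: 6e ⊕ 69 = 07
byte 5: 8c ⊕ 7b = f7
byte 6: 2b ⊕ 39 = 12
byte 7: 5f ⊕ ba = e5
byte 8: 75 ⊕ c1 = b4

[248, 203, 53, 185, 7, 247, 18, 229, 180]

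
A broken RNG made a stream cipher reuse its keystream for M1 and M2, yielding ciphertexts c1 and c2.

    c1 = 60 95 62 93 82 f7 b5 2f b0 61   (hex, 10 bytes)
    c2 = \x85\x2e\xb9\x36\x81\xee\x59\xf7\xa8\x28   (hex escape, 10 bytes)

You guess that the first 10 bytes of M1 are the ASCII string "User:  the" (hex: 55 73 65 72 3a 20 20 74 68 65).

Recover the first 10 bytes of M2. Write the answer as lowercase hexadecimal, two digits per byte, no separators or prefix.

b0c8bed73939ccac702c

First, c1 ⊕ c2 = (M1 ⊕ K) ⊕ (M2 ⊕ K) = M1 ⊕ M2, so the key drops out. Then M2 = (M1 ⊕ M2) ⊕ M1 over the first 10 bytes.
byte 0: (60 ⊕ 85) ⊕ 55 = e5 ⊕ 55 = b0
byte 1: (95 ⊕ 2e) ⊕ 73 = bb ⊕ 73 = c8
byte 2: (62 ⊕ b9) ⊕ 65 = db ⊕ 65 = be
byte 3: (93 ⊕ 36) ⊕ 72 = a5 ⊕ 72 = d7
byte 4: (82 ⊕ 81) ⊕ 3a = 03 ⊕ 3a = 39
byte 5: (f7 ⊕ ee) ⊕ 20 = 19 ⊕ 20 = 39
byte 6: (b5 ⊕ 59) ⊕ 20 = ec ⊕ 20 = cc
byte 7: (2f ⊕ f7) ⊕ 74 = d8 ⊕ 74 = ac
byte 8: (b0 ⊕ a8) ⊕ 68 = 18 ⊕ 68 = 70
byte 9: (61 ⊕ 28) ⊕ 65 = 49 ⊕ 65 = 2c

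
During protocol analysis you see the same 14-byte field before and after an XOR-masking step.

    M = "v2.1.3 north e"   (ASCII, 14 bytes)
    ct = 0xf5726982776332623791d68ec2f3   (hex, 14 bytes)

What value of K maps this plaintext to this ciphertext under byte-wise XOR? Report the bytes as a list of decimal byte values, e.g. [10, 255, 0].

Since ct = M ⊕ K, XORing both sides with M gives K = M ⊕ ct.
76 ⊕ f5 = 83
32 ⊕ 72 = 40
2e ⊕ 69 = 47
31 ⊕ 82 = b3
2e ⊕ 77 = 59
33 ⊕ 63 = 50
20 ⊕ 32 = 12
6e ⊕ 62 = 0c
6f ⊕ 37 = 58
72 ⊕ 91 = e3
74 ⊕ d6 = a2
68 ⊕ 8e = e6
20 ⊕ c2 = e2
65 ⊕ f3 = 96

[131, 64, 71, 179, 89, 80, 18, 12, 88, 227, 162, 230, 226, 150]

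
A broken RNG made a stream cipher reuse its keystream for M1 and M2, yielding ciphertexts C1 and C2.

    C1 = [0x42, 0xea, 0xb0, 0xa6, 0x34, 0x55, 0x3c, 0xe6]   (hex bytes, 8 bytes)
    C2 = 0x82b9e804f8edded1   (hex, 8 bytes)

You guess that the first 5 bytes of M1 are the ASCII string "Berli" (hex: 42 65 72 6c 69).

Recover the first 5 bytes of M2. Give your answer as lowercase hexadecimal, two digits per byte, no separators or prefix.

First, C1 ⊕ C2 = (M1 ⊕ K) ⊕ (M2 ⊕ K) = M1 ⊕ M2, so the key drops out. Then M2 = (M1 ⊕ M2) ⊕ M1 over the first 5 bytes.
byte 0: (42 XOR 82) XOR 42 = c0 XOR 42 = 82
byte 1: (ea XOR b9) XOR 65 = 53 XOR 65 = 36
byte 2: (b0 XOR e8) XOR 72 = 58 XOR 72 = 2a
byte 3: (a6 XOR 04) XOR 6c = a2 XOR 6c = ce
byte 4: (34 XOR f8) XOR 69 = cc XOR 69 = a5

82362acea5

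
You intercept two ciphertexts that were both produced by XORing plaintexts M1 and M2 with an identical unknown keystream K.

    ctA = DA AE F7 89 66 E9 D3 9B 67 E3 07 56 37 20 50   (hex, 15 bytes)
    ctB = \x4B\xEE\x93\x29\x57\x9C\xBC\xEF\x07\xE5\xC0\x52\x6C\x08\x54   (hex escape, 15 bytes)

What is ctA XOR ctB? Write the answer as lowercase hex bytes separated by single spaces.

91 40 64 a0 31 75 6f 74 60 06 c7 04 5b 28 04

ctA ⊕ ctB = (M1 ⊕ K) ⊕ (M2 ⊕ K) = M1 ⊕ M2 — the shared key cancels under XOR.
11011010 ⊕ 01001011 = 10010001
10101110 ⊕ 11101110 = 01000000
11110111 ⊕ 10010011 = 01100100
10001001 ⊕ 00101001 = 10100000
01100110 ⊕ 01010111 = 00110001
11101001 ⊕ 10011100 = 01110101
11010011 ⊕ 10111100 = 01101111
10011011 ⊕ 11101111 = 01110100
01100111 ⊕ 00000111 = 01100000
11100011 ⊕ 11100101 = 00000110
00000111 ⊕ 11000000 = 11000111
01010110 ⊕ 01010010 = 00000100
00110111 ⊕ 01101100 = 01011011
00100000 ⊕ 00001000 = 00101000
01010000 ⊕ 01010100 = 00000100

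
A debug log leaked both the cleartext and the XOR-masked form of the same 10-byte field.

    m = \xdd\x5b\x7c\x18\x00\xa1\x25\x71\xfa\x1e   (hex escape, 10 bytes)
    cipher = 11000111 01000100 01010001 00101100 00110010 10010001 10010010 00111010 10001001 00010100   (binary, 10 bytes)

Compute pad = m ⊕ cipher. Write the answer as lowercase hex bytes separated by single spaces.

Since cipher = m ⊕ pad, XORing both sides with m gives pad = m ⊕ cipher.
byte 0: 221 ^ 199 =  26
byte 1:  91 ^  68 =  31
byte 2: 124 ^  81 =  45
byte 3:  24 ^  44 =  52
byte 4:   0 ^  50 =  50
byte 5: 161 ^ 145 =  48
byte 6:  37 ^ 146 = 183
byte 7: 113 ^  58 =  75
byte 8: 250 ^ 137 = 115
byte 9:  30 ^  20 =  10

1a 1f 2d 34 32 30 b7 4b 73 0a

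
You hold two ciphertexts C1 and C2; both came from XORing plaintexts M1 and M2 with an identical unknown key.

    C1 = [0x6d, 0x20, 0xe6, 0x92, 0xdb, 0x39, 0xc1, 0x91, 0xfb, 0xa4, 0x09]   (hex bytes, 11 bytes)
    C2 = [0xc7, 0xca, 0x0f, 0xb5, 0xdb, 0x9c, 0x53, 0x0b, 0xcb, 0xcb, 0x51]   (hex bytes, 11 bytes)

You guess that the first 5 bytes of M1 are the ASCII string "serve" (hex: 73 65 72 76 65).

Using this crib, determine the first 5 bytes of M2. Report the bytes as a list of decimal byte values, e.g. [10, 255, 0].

First, C1 ⊕ C2 = (M1 ⊕ K) ⊕ (M2 ⊕ K) = M1 ⊕ M2, so the key drops out. Then M2 = (M1 ⊕ M2) ⊕ M1 over the first 5 bytes.
byte 0: (6d ^ c7) ^ 73 = aa ^ 73 = d9
byte 1: (20 ^ ca) ^ 65 = ea ^ 65 = 8f
byte 2: (e6 ^ 0f) ^ 72 = e9 ^ 72 = 9b
byte 3: (92 ^ b5) ^ 76 = 27 ^ 76 = 51
byte 4: (db ^ db) ^ 65 = 00 ^ 65 = 65

[217, 143, 155, 81, 101]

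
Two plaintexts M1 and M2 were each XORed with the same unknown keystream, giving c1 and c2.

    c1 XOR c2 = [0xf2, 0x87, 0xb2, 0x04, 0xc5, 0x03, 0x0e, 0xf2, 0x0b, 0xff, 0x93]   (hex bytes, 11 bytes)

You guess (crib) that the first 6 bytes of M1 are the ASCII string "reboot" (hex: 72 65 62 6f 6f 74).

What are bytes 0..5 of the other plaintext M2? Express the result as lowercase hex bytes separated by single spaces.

80 e2 d0 6b aa 77

Since c1 ⊕ c2 = M1 ⊕ M2, XORing with the guessed M1 bytes yields the corresponding M2 bytes: M2 = (c1 ⊕ c2) ⊕ M1.
byte 0: f2 ^ 72 = 80
byte 1: 87 ^ 65 = e2
byte 2: b2 ^ 62 = d0
byte 3: 04 ^ 6f = 6b
byte 4: c5 ^ 6f = aa
byte 5: 03 ^ 74 = 77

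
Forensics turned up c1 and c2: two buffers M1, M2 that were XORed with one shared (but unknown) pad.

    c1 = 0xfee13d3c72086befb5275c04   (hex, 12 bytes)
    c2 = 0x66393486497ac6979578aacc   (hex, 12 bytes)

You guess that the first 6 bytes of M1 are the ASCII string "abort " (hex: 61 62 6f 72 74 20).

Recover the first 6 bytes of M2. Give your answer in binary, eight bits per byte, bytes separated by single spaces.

First, c1 ⊕ c2 = (M1 ⊕ K) ⊕ (M2 ⊕ K) = M1 ⊕ M2, so the key drops out. Then M2 = (M1 ⊕ M2) ⊕ M1 over the first 6 bytes.
byte 0: (fe xor 66) xor 61 = 98 xor 61 = f9
byte 1: (e1 xor 39) xor 62 = d8 xor 62 = ba
byte 2: (3d xor 34) xor 6f = 09 xor 6f = 66
byte 3: (3c xor 86) xor 72 = ba xor 72 = c8
byte 4: (72 xor 49) xor 74 = 3b xor 74 = 4f
byte 5: (08 xor 7a) xor 20 = 72 xor 20 = 52

11111001 10111010 01100110 11001000 01001111 01010010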